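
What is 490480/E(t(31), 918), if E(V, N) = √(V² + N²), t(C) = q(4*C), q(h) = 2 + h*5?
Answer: 122620*√307402/153701 ≈ 442.32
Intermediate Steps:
q(h) = 2 + 5*h
t(C) = 2 + 20*C (t(C) = 2 + 5*(4*C) = 2 + 20*C)
E(V, N) = √(N² + V²)
490480/E(t(31), 918) = 490480/(√(918² + (2 + 20*31)²)) = 490480/(√(842724 + (2 + 620)²)) = 490480/(√(842724 + 622²)) = 490480/(√(842724 + 386884)) = 490480/(√1229608) = 490480/((2*√307402)) = 490480*(√307402/614804) = 122620*√307402/153701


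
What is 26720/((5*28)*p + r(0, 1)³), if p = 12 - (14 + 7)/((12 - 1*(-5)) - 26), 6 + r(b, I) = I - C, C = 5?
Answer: 4008/151 ≈ 26.543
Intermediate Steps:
r(b, I) = -11 + I (r(b, I) = -6 + (I - 1*5) = -6 + (I - 5) = -6 + (-5 + I) = -11 + I)
p = 43/3 (p = 12 - 21/((12 + 5) - 26) = 12 - 21/(17 - 26) = 12 - 21/(-9) = 12 - 21*(-1)/9 = 12 - 1*(-7/3) = 12 + 7/3 = 43/3 ≈ 14.333)
26720/((5*28)*p + r(0, 1)³) = 26720/((5*28)*(43/3) + (-11 + 1)³) = 26720/(140*(43/3) + (-10)³) = 26720/(6020/3 - 1000) = 26720/(3020/3) = 26720*(3/3020) = 4008/151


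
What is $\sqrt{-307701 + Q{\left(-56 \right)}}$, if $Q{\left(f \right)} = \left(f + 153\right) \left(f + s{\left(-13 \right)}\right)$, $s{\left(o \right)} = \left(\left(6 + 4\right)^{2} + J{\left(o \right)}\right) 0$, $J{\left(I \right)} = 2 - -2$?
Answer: $i \sqrt{313133} \approx 559.58 i$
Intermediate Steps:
$J{\left(I \right)} = 4$ ($J{\left(I \right)} = 2 + 2 = 4$)
$s{\left(o \right)} = 0$ ($s{\left(o \right)} = \left(\left(6 + 4\right)^{2} + 4\right) 0 = \left(10^{2} + 4\right) 0 = \left(100 + 4\right) 0 = 104 \cdot 0 = 0$)
$Q{\left(f \right)} = f \left(153 + f\right)$ ($Q{\left(f \right)} = \left(f + 153\right) \left(f + 0\right) = \left(153 + f\right) f = f \left(153 + f\right)$)
$\sqrt{-307701 + Q{\left(-56 \right)}} = \sqrt{-307701 - 56 \left(153 - 56\right)} = \sqrt{-307701 - 5432} = \sqrt{-313133} = i \sqrt{313133}$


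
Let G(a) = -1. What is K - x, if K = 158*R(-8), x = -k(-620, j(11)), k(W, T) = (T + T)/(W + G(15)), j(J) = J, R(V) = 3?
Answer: 294332/621 ≈ 473.96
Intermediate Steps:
k(W, T) = 2*T/(-1 + W) (k(W, T) = (T + T)/(W - 1) = (2*T)/(-1 + W) = 2*T/(-1 + W))
x = 22/621 (x = -2*11/(-1 - 620) = -2*11/(-621) = -2*11*(-1)/621 = -1*(-22/621) = 22/621 ≈ 0.035427)
K = 474 (K = 158*3 = 474)
K - x = 474 - 1*22/621 = 474 - 22/621 = 294332/621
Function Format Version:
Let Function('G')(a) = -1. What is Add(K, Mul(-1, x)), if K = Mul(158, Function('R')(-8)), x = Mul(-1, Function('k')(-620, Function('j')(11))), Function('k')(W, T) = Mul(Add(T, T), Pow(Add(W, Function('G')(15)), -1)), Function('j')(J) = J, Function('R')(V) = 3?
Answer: Rational(294332, 621) ≈ 473.96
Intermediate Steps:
Function('k')(W, T) = Mul(2, T, Pow(Add(-1, W), -1)) (Function('k')(W, T) = Mul(Add(T, T), Pow(Add(W, -1), -1)) = Mul(Mul(2, T), Pow(Add(-1, W), -1)) = Mul(2, T, Pow(Add(-1, W), -1)))
x = Rational(22, 621) (x = Mul(-1, Mul(2, 11, Pow(Add(-1, -620), -1))) = Mul(-1, Mul(2, 11, Pow(-621, -1))) = Mul(-1, Mul(2, 11, Rational(-1, 621))) = Mul(-1, Rational(-22, 621)) = Rational(22, 621) ≈ 0.035427)
K = 474 (K = Mul(158, 3) = 474)
Add(K, Mul(-1, x)) = Add(474, Mul(-1, Rational(22, 621))) = Add(474, Rational(-22, 621)) = Rational(294332, 621)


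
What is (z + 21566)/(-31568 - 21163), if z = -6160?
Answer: -15406/52731 ≈ -0.29216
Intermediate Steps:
(z + 21566)/(-31568 - 21163) = (-6160 + 21566)/(-31568 - 21163) = 15406/(-52731) = 15406*(-1/52731) = -15406/52731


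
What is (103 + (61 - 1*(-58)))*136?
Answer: 30192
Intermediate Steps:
(103 + (61 - 1*(-58)))*136 = (103 + (61 + 58))*136 = (103 + 119)*136 = 222*136 = 30192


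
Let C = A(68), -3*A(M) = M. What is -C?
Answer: 68/3 ≈ 22.667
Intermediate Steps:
A(M) = -M/3
C = -68/3 (C = -⅓*68 = -68/3 ≈ -22.667)
-C = -1*(-68/3) = 68/3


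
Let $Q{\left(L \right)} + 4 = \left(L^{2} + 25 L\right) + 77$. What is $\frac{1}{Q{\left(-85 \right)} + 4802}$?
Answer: $\frac{1}{9975} \approx 0.00010025$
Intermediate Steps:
$Q{\left(L \right)} = 73 + L^{2} + 25 L$ ($Q{\left(L \right)} = -4 + \left(\left(L^{2} + 25 L\right) + 77\right) = -4 + \left(77 + L^{2} + 25 L\right) = 73 + L^{2} + 25 L$)
$\frac{1}{Q{\left(-85 \right)} + 4802} = \frac{1}{\left(73 + \left(-85\right)^{2} + 25 \left(-85\right)\right) + 4802} = \frac{1}{\left(73 + 7225 - 2125\right) + 4802} = \frac{1}{5173 + 4802} = \frac{1}{9975}$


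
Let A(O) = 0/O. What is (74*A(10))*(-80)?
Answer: 0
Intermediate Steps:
A(O) = 0
(74*A(10))*(-80) = (74*0)*(-80) = 0*(-80) = 0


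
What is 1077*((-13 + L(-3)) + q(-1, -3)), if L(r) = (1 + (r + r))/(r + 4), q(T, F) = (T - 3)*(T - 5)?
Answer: 6462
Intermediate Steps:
q(T, F) = (-5 + T)*(-3 + T) (q(T, F) = (-3 + T)*(-5 + T) = (-5 + T)*(-3 + T))
L(r) = (1 + 2*r)/(4 + r)
1077*((-13 + L(-3)) + q(-1, -3)) = 1077*((-13 + (1 + 2*(-3))/(4 - 3)) + (15 + (-1)² - 8*(-1))) = 1077*((-13 + (1 - 6)/1) + (15 + 1 + 8)) = 1077*((-13 + 1*(-5)) + 24) = 1077*((-13 - 5) + 24) = 1077*(-18 + 24) = 1077*6 = 6462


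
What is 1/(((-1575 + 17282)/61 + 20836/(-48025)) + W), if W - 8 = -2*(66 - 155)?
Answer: 2929525/1297949329 ≈ 0.0022570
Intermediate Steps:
W = 186 (W = 8 - 2*(66 - 155) = 8 - 2*(-89) = 8 + 178 = 186)
1/(((-1575 + 17282)/61 + 20836/(-48025)) + W) = 1/(((-1575 + 17282)/61 + 20836/(-48025)) + 186) = 1/((15707*(1/61) + 20836*(-1/48025)) + 186) = 1/((15707/61 - 20836/48025) + 186) = 1/(753057679/2929525 + 186) = 1/(1297949329/2929525) = 2929525/1297949329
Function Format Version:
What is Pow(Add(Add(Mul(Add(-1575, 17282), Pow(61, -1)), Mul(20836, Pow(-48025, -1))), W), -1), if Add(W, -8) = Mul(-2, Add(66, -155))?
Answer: Rational(2929525, 1297949329) ≈ 0.0022570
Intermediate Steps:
W = 186 (W = Add(8, Mul(-2, Add(66, -155))) = Add(8, Mul(-2, -89)) = Add(8, 178) = 186)
Pow(Add(Add(Mul(Add(-1575, 17282), Pow(61, -1)), Mul(20836, Pow(-48025, -1))), W), -1) = Pow(Add(Add(Mul(Add(-1575, 17282), Pow(61, -1)), Mul(20836, Pow(-48025, -1))), 186), -1) = Pow(Add(Add(Mul(15707, Rational(1, 61)), Mul(20836, Rational(-1, 48025))), 186), -1) = Pow(Add(Add(Rational(15707, 61), Rational(-20836, 48025)), 186), -1) = Pow(Add(Rational(753057679, 2929525), 186), -1) = Pow(Rational(1297949329, 2929525), -1) = Rational(2929525, 1297949329)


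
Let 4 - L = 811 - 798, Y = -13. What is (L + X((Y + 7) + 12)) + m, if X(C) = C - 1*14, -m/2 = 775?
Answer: -1567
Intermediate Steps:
m = -1550 (m = -2*775 = -1550)
X(C) = -14 + C (X(C) = C - 14 = -14 + C)
L = -9 (L = 4 - (811 - 798) = 4 - 1*13 = 4 - 13 = -9)
(L + X((Y + 7) + 12)) + m = (-9 + (-14 + ((-13 + 7) + 12))) - 1550 = (-9 + (-14 + (-6 + 12))) - 1550 = (-9 + (-14 + 6)) - 1550 = (-9 - 8) - 1550 = -17 - 1550 = -1567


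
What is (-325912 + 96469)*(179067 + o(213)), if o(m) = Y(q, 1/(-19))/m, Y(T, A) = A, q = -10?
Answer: -55424568323188/1349 ≈ -4.1086e+10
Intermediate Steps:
o(m) = -1/(19*m) (o(m) = 1/((-19)*m) = -1/(19*m))
(-325912 + 96469)*(179067 + o(213)) = (-325912 + 96469)*(179067 - 1/19/213) = -229443*(179067 - 1/19*1/213) = -229443*(179067 - 1/4047) = -229443*724684148/4047 = -55424568323188/1349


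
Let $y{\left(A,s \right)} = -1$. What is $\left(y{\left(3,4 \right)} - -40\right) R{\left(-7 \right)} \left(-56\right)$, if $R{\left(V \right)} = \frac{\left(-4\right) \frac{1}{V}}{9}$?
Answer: $- \frac{416}{3} \approx -138.67$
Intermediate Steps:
$R{\left(V \right)} = - \frac{4}{9 V}$ ($R{\left(V \right)} = - \frac{4}{V} \frac{1}{9} = - \frac{4}{9 V}$)
$\left(y{\left(3,4 \right)} - -40\right) R{\left(-7 \right)} \left(-56\right) = \left(-1 - -40\right) \left(- \frac{4}{9 \left(-7\right)}\right) \left(-56\right) = \left(-1 + 40\right) \left(\left(- \frac{4}{9}\right) \left(- \frac{1}{7}\right)\right) \left(-56\right) = 39 \cdot \frac{4}{63} \left(-56\right) = \frac{52}{21} \left(-56\right) = - \frac{416}{3}$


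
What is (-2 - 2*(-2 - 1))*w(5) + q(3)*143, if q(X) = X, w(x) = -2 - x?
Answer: 401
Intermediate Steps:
(-2 - 2*(-2 - 1))*w(5) + q(3)*143 = (-2 - 2*(-2 - 1))*(-2 - 1*5) + 3*143 = (-2 - 2*(-3))*(-2 - 5) + 429 = (-2 + 6)*(-7) + 429 = 4*(-7) + 429 = -28 + 429 = 401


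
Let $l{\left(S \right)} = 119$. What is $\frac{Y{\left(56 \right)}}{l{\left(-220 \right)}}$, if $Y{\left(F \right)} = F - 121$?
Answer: $- \frac{65}{119} \approx -0.54622$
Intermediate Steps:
$Y{\left(F \right)} = -121 + F$
$\frac{Y{\left(56 \right)}}{l{\left(-220 \right)}} = \frac{-121 + 56}{119} = \left(-65\right) \frac{1}{119} = - \frac{65}{119}$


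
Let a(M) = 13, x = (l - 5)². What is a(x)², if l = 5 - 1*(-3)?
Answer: 169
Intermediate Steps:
l = 8 (l = 5 + 3 = 8)
x = 9 (x = (8 - 5)² = 3² = 9)
a(x)² = 13² = 169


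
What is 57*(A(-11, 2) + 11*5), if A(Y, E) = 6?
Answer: 3477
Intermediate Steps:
57*(A(-11, 2) + 11*5) = 57*(6 + 11*5) = 57*(6 + 55) = 57*61 = 3477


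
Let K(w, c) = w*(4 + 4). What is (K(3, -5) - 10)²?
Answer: 196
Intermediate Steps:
K(w, c) = 8*w (K(w, c) = w*8 = 8*w)
(K(3, -5) - 10)² = (8*3 - 10)² = (24 - 10)² = 14² = 196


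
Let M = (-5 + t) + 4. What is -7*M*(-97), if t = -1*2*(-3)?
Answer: 3395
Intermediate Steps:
t = 6 (t = -2*(-3) = 6)
M = 5 (M = (-5 + 6) + 4 = 1 + 4 = 5)
-7*M*(-97) = -7*5*(-97) = -35*(-97) = 3395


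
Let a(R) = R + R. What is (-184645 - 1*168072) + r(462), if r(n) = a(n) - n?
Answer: -352255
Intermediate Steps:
a(R) = 2*R
r(n) = n (r(n) = 2*n - n = n)
(-184645 - 1*168072) + r(462) = (-184645 - 1*168072) + 462 = (-184645 - 168072) + 462 = -352717 + 462 = -352255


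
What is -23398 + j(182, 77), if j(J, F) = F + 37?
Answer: -23284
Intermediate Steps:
j(J, F) = 37 + F
-23398 + j(182, 77) = -23398 + (37 + 77) = -23398 + 114 = -23284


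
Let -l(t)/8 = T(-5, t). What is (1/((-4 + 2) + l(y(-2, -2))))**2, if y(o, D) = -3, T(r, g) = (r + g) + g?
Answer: 1/7396 ≈ 0.00013521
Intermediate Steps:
T(r, g) = r + 2*g (T(r, g) = (g + r) + g = r + 2*g)
l(t) = 40 - 16*t (l(t) = -8*(-5 + 2*t) = 40 - 16*t)
(1/((-4 + 2) + l(y(-2, -2))))**2 = (1/((-4 + 2) + (40 - 16*(-3))))**2 = (1/(-2 + (40 + 48)))**2 = (1/(-2 + 88))**2 = (1/86)**2 = 1/7396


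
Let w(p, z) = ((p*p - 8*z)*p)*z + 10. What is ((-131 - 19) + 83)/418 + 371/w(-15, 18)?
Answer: -809849/4568740 ≈ -0.17726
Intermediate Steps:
w(p, z) = 10 + p*z*(p² - 8*z) (w(p, z) = ((p² - 8*z)*p)*z + 10 = (p*(p² - 8*z))*z + 10 = p*z*(p² - 8*z) + 10 = 10 + p*z*(p² - 8*z))
((-131 - 19) + 83)/418 + 371/w(-15, 18) = ((-131 - 19) + 83)/418 + 371/(10 + 18*(-15)³ - 8*(-15)*18²) = (-150 + 83)*(1/418) + 371/(10 + 18*(-3375) - 8*(-15)*324) = -67*1/418 + 371/(10 - 60750 + 38880) = -67/418 + 371/(-21860) = -67/418 + 371*(-1/21860) = -67/418 - 371/21860 = -809849/4568740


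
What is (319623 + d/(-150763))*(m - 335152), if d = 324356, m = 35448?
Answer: -14441836046494072/150763 ≈ -9.5792e+10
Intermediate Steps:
(319623 + d/(-150763))*(m - 335152) = (319623 + 324356/(-150763))*(35448 - 335152) = (319623 + 324356*(-1/150763))*(-299704) = (319623 - 324356/150763)*(-299704) = (48186997993/150763)*(-299704) = -14441836046494072/150763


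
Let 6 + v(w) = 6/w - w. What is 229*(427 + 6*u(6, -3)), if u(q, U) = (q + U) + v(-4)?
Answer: 97096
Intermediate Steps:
v(w) = -6 - w + 6/w (v(w) = -6 + (6/w - w) = -6 + (-w + 6/w) = -6 - w + 6/w)
u(q, U) = -7/2 + U + q (u(q, U) = (q + U) + (-6 - 1*(-4) + 6/(-4)) = (U + q) + (-6 + 4 + 6*(-¼)) = (U + q) + (-6 + 4 - 3/2) = (U + q) - 7/2 = -7/2 + U + q)
229*(427 + 6*u(6, -3)) = 229*(427 + 6*(-7/2 - 3 + 6)) = 229*(427 + 6*(-½)) = 229*(427 - 3) = 229*424 = 97096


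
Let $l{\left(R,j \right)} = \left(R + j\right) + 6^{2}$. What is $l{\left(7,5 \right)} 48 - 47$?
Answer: $2257$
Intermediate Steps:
$l{\left(R,j \right)} = 36 + R + j$ ($l{\left(R,j \right)} = \left(R + j\right) + 36 = 36 + R + j$)
$l{\left(7,5 \right)} 48 - 47 = \left(36 + 7 + 5\right) 48 - 47 = 48 \cdot 48 - 47 = 2304 - 47 = 2257$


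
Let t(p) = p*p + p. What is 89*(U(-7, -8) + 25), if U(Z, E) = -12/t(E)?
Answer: 30883/14 ≈ 2205.9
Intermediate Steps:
t(p) = p + p² (t(p) = p² + p = p + p²)
U(Z, E) = -12/(E*(1 + E)) (U(Z, E) = -12*1/(E*(1 + E)) = -12/(E*(1 + E)))
89*(U(-7, -8) + 25) = 89*(-12/(-8*(1 - 8)) + 25) = 89*(-12*(-⅛)/(-7) + 25) = 89*(-12*(-⅛)*(-⅐) + 25) = 89*(-3/14 + 25) = 89*(347/14) = 30883/14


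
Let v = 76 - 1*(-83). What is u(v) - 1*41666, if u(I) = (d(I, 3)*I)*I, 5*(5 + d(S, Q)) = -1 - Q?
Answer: -941479/5 ≈ -1.8830e+5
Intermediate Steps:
d(S, Q) = -26/5 - Q/5 (d(S, Q) = -5 + (-1 - Q)/5 = -5 + (-⅕ - Q/5) = -26/5 - Q/5)
v = 159 (v = 76 + 83 = 159)
u(I) = -29*I²/5 (u(I) = ((-26/5 - ⅕*3)*I)*I = ((-26/5 - ⅗)*I)*I = (-29*I/5)*I = -29*I²/5)
u(v) - 1*41666 = -29/5*159² - 1*41666 = -29/5*25281 - 41666 = -733149/5 - 41666 = -941479/5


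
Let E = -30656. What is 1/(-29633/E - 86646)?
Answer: -30656/2656190143 ≈ -1.1541e-5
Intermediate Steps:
1/(-29633/E - 86646) = 1/(-29633/(-30656) - 86646) = 1/(-29633*(-1/30656) - 86646) = 1/(29633/30656 - 86646) = 1/(-2656190143/30656) = -30656/2656190143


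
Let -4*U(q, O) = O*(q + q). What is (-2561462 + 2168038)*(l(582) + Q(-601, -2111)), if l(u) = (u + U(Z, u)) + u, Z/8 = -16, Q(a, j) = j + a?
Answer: -14045236800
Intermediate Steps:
Q(a, j) = a + j
Z = -128 (Z = 8*(-16) = -128)
U(q, O) = -O*q/2 (U(q, O) = -O*(q + q)/4 = -O*2*q/4 = -O*q/2)
l(u) = 66*u (l(u) = (u - ½*u*(-128)) + u = (u + 64*u) + u = 65*u + u = 66*u)
(-2561462 + 2168038)*(l(582) + Q(-601, -2111)) = (-2561462 + 2168038)*(66*582 + (-601 - 2111)) = -393424*(38412 - 2712) = -393424*35700 = -14045236800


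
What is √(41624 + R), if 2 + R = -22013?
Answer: √19609 ≈ 140.03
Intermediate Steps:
R = -22015 (R = -2 - 22013 = -22015)
√(41624 + R) = √(41624 - 22015) = √19609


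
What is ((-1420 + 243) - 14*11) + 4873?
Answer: 3542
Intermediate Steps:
((-1420 + 243) - 14*11) + 4873 = (-1177 - 154) + 4873 = -1331 + 4873 = 3542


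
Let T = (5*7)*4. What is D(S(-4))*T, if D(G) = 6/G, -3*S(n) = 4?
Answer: -630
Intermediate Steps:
S(n) = -4/3 (S(n) = -⅓*4 = -4/3)
T = 140 (T = 35*4 = 140)
D(S(-4))*T = (6/(-4/3))*140 = (6*(-¾))*140 = -9/2*140 = -630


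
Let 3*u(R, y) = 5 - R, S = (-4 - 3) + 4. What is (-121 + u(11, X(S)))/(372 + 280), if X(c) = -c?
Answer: -123/652 ≈ -0.18865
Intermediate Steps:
S = -3 (S = -7 + 4 = -3)
u(R, y) = 5/3 - R/3 (u(R, y) = (5 - R)/3 = 5/3 - R/3)
(-121 + u(11, X(S)))/(372 + 280) = (-121 + (5/3 - ⅓*11))/(372 + 280) = (-121 + (5/3 - 11/3))/652 = (-121 - 2)*(1/652) = -123*1/652 = -123/652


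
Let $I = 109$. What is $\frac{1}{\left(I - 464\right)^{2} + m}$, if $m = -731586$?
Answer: $- \frac{1}{605561} \approx -1.6514 \cdot 10^{-6}$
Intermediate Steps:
$\frac{1}{\left(I - 464\right)^{2} + m} = \frac{1}{\left(109 - 464\right)^{2} - 731586} = \frac{1}{\left(-355\right)^{2} - 731586} = \frac{1}{126025 - 731586} = \frac{1}{-605561} = - \frac{1}{605561}$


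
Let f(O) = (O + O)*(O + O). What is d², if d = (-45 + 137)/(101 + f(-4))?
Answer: 8464/27225 ≈ 0.31089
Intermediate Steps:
f(O) = 4*O² (f(O) = (2*O)*(2*O) = 4*O²)
d = 92/165 (d = (-45 + 137)/(101 + 4*(-4)²) = 92/(101 + 4*16) = 92/(101 + 64) = 92/165 ≈ 0.55758)
d² = (92/165)² = 8464/27225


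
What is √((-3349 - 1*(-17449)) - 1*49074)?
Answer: 3*I*√3886 ≈ 187.01*I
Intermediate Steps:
√((-3349 - 1*(-17449)) - 1*49074) = √((-3349 + 17449) - 49074) = √(14100 - 49074) = √(-34974) = 3*I*√3886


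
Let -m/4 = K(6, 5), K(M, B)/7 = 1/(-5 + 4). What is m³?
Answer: 21952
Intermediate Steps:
K(M, B) = -7 (K(M, B) = 7/(-5 + 4) = 7/(-1) = 7*(-1) = -7)
m = 28 (m = -4*(-7) = 28)
m³ = 28³ = 21952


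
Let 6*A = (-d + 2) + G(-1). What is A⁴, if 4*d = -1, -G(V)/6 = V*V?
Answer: 625/4096 ≈ 0.15259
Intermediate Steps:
G(V) = -6*V² (G(V) = -6*V*V = -6*V²)
d = -¼ (d = (¼)*(-1) = -¼ ≈ -0.25000)
A = -5/8 (A = ((-1*(-¼) + 2) - 6*(-1)²)/6 = ((¼ + 2) - 6*1)/6 = (9/4 - 6)/6 = (⅙)*(-15/4) = -5/8 ≈ -0.62500)
A⁴ = (-5/8)⁴ = 625/4096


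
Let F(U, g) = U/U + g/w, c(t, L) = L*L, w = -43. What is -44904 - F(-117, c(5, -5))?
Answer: -1930890/43 ≈ -44904.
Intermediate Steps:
c(t, L) = L²
F(U, g) = 1 - g/43 (F(U, g) = U/U + g/(-43) = 1 + g*(-1/43) = 1 - g/43)
-44904 - F(-117, c(5, -5)) = -44904 - (1 - 1/43*(-5)²) = -44904 - (1 - 1/43*25) = -44904 - (1 - 25/43) = -44904 - 1*18/43 = -44904 - 18/43 = -1930890/43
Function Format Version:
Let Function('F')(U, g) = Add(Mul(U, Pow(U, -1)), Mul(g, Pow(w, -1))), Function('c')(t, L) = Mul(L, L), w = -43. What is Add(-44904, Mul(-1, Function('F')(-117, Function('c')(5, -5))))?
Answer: Rational(-1930890, 43) ≈ -44904.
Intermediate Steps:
Function('c')(t, L) = Pow(L, 2)
Function('F')(U, g) = Add(1, Mul(Rational(-1, 43), g)) (Function('F')(U, g) = Add(Mul(U, Pow(U, -1)), Mul(g, Pow(-43, -1))) = Add(1, Mul(g, Rational(-1, 43))) = Add(1, Mul(Rational(-1, 43), g)))
Add(-44904, Mul(-1, Function('F')(-117, Function('c')(5, -5)))) = Add(-44904, Mul(-1, Add(1, Mul(Rational(-1, 43), Pow(-5, 2))))) = Add(-44904, Mul(-1, Add(1, Mul(Rational(-1, 43), 25)))) = Add(-44904, Mul(-1, Add(1, Rational(-25, 43)))) = Add(-44904, Mul(-1, Rational(18, 43))) = Add(-44904, Rational(-18, 43)) = Rational(-1930890, 43)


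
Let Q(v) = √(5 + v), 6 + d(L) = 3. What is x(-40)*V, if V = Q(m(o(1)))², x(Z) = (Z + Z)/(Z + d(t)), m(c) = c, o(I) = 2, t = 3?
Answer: 560/43 ≈ 13.023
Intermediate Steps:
d(L) = -3 (d(L) = -6 + 3 = -3)
x(Z) = 2*Z/(-3 + Z) (x(Z) = (Z + Z)/(Z - 3) = (2*Z)/(-3 + Z) = 2*Z/(-3 + Z))
V = 7 (V = (√(5 + 2))² = (√7)² = 7)
x(-40)*V = (2*(-40)/(-3 - 40))*7 = (2*(-40)/(-43))*7 = (2*(-40)*(-1/43))*7 = (80/43)*7 = 560/43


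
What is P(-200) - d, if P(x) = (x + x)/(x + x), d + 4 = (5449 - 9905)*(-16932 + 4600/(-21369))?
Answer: -1612289900803/21369 ≈ -7.5450e+7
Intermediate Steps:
d = 1612289922172/21369 (d = -4 + (5449 - 9905)*(-16932 + 4600/(-21369)) = -4 - 4456*(-16932 + 4600*(-1/21369)) = -4 - 4456*(-16932 - 4600/21369) = -4 - 4456*(-361824508/21369) = -4 + 1612290007648/21369 = 1612289922172/21369 ≈ 7.5450e+7)
P(x) = 1 (P(x) = (2*x)/((2*x)) = (2*x)*(1/(2*x)) = 1)
P(-200) - d = 1 - 1*1612289922172/21369 = 1 - 1612289922172/21369 = -1612289900803/21369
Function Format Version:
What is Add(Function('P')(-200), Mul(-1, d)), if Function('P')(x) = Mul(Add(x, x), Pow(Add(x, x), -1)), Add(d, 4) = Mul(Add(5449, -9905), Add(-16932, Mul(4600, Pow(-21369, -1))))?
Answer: Rational(-1612289900803, 21369) ≈ -7.5450e+7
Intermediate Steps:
d = Rational(1612289922172, 21369) (d = Add(-4, Mul(Add(5449, -9905), Add(-16932, Mul(4600, Pow(-21369, -1))))) = Add(-4, Mul(-4456, Add(-16932, Mul(4600, Rational(-1, 21369))))) = Add(-4, Mul(-4456, Add(-16932, Rational(-4600, 21369)))) = Add(-4, Mul(-4456, Rational(-361824508, 21369))) = Add(-4, Rational(1612290007648, 21369)) = Rational(1612289922172, 21369) ≈ 7.5450e+7)
Function('P')(x) = 1 (Function('P')(x) = Mul(Mul(2, x), Pow(Mul(2, x), -1)) = Mul(Mul(2, x), Mul(Rational(1, 2), Pow(x, -1))) = 1)
Add(Function('P')(-200), Mul(-1, d)) = Add(1, Mul(-1, Rational(1612289922172, 21369))) = Add(1, Rational(-1612289922172, 21369)) = Rational(-1612289900803, 21369)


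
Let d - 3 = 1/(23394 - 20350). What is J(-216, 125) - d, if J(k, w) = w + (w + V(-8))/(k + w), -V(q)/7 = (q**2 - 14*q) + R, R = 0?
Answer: 37164105/277004 ≈ 134.16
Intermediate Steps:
V(q) = -7*q**2 + 98*q (V(q) = -7*((q**2 - 14*q) + 0) = -7*(q**2 - 14*q) = -7*q**2 + 98*q)
J(k, w) = w + (-1232 + w)/(k + w) (J(k, w) = w + (w + 7*(-8)*(14 - 1*(-8)))/(k + w) = w + (w + 7*(-8)*(14 + 8))/(k + w) = w + (w + 7*(-8)*22)/(k + w) = w + (w - 1232)/(k + w) = w + (-1232 + w)/(k + w))
d = 9133/3044 (d = 3 + 1/(23394 - 20350) = 3 + 1/3044 = 9133/3044 ≈ 3.0003)
J(-216, 125) - d = (-1232 + 125 + 125**2 - 216*125)/(-216 + 125) - 1*9133/3044 = (-1232 + 125 + 15625 - 27000)/(-91) - 9133/3044 = -1/91*(-12482) - 9133/3044 = 12482/91 - 9133/3044 = 37164105/277004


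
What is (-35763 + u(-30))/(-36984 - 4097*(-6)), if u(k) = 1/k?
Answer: 1072891/372060 ≈ 2.8837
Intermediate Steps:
(-35763 + u(-30))/(-36984 - 4097*(-6)) = (-35763 + 1/(-30))/(-36984 - 4097*(-6)) = (-35763 - 1/30)/(-36984 + 24582) = -1072891/30/(-12402) = -1072891/30*(-1/12402) = 1072891/372060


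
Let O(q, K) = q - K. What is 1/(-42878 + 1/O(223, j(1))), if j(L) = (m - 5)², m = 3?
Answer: -219/9390281 ≈ -2.3322e-5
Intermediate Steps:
j(L) = 4 (j(L) = (3 - 5)² = (-2)² = 4)
1/(-42878 + 1/O(223, j(1))) = 1/(-42878 + 1/(223 - 1*4)) = 1/(-42878 + 1/(223 - 4)) = 1/(-42878 + 1/219) = 1/(-9390281/219) = -219/9390281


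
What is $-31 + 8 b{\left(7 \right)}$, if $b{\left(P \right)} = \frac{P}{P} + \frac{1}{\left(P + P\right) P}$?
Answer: $- \frac{1123}{49} \approx -22.918$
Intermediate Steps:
$b{\left(P \right)} = 1 + \frac{1}{2 P^{2}}$ ($b{\left(P \right)} = 1 + \frac{1}{2 P P} = 1 + \frac{\frac{1}{2} \frac{1}{P}}{P} = 1 + \frac{1}{2 P^{2}}$)
$-31 + 8 b{\left(7 \right)} = -31 + 8 \left(1 + \frac{1}{2 \cdot 49}\right) = -31 + 8 \left(1 + \frac{1}{2} \cdot \frac{1}{49}\right) = -31 + 8 \left(1 + \frac{1}{98}\right) = -31 + 8 \cdot \frac{99}{98} = -31 + \frac{396}{49} = - \frac{1123}{49}$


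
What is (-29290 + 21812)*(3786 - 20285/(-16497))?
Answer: -467209938106/16497 ≈ -2.8321e+7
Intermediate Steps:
(-29290 + 21812)*(3786 - 20285/(-16497)) = -7478*(3786 - 20285*(-1/16497)) = -7478*(3786 + 20285/16497) = -7478*62477927/16497 = -467209938106/16497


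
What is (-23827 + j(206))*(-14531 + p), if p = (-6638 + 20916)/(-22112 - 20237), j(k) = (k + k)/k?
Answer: 14661609498525/42349 ≈ 3.4621e+8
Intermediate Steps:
j(k) = 2 (j(k) = (2*k)/k = 2)
p = -14278/42349 (p = 14278/(-42349) = 14278*(-1/42349) = -14278/42349 ≈ -0.33715)
(-23827 + j(206))*(-14531 + p) = (-23827 + 2)*(-14531 - 14278/42349) = -23825*(-615387597/42349) = 14661609498525/42349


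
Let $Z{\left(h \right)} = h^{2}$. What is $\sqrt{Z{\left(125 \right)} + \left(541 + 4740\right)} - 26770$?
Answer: $-26770 + \sqrt{20906} \approx -26625.0$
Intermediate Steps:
$\sqrt{Z{\left(125 \right)} + \left(541 + 4740\right)} - 26770 = \sqrt{125^{2} + \left(541 + 4740\right)} - 26770 = \sqrt{15625 + 5281} - 26770 = \sqrt{20906} - 26770 = -26770 + \sqrt{20906}$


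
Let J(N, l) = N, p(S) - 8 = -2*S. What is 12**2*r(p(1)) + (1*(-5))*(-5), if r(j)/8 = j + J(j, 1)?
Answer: 13849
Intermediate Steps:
p(S) = 8 - 2*S
r(j) = 16*j (r(j) = 8*(j + j) = 8*(2*j) = 16*j)
12**2*r(p(1)) + (1*(-5))*(-5) = 12**2*(16*(8 - 2*1)) + (1*(-5))*(-5) = 144*(16*(8 - 2)) - 5*(-5) = 144*(16*6) + 25 = 144*96 + 25 = 13824 + 25 = 13849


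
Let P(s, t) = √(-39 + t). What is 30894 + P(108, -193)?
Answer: 30894 + 2*I*√58 ≈ 30894.0 + 15.232*I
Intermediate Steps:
30894 + P(108, -193) = 30894 + √(-39 - 193) = 30894 + √(-232) = 30894 + 2*I*√58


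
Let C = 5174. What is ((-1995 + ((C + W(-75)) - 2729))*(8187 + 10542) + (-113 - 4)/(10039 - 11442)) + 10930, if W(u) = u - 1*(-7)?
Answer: 10053067541/1403 ≈ 7.1654e+6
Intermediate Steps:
W(u) = 7 + u (W(u) = u + 7 = 7 + u)
((-1995 + ((C + W(-75)) - 2729))*(8187 + 10542) + (-113 - 4)/(10039 - 11442)) + 10930 = ((-1995 + ((5174 + (7 - 75)) - 2729))*(8187 + 10542) + (-113 - 4)/(10039 - 11442)) + 10930 = ((-1995 + ((5174 - 68) - 2729))*18729 - 117/(-1403)) + 10930 = ((-1995 + (5106 - 2729))*18729 - 117*(-1/1403)) + 10930 = ((-1995 + 2377)*18729 + 117/1403) + 10930 = (382*18729 + 117/1403) + 10930 = (7154478 + 117/1403) + 10930 = 10037732751/1403 + 10930 = 10053067541/1403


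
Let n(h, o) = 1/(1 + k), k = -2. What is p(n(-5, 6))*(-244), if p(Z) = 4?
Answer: -976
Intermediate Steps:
n(h, o) = -1 (n(h, o) = 1/(1 - 2) = 1/(-1) = -1)
p(n(-5, 6))*(-244) = 4*(-244) = -976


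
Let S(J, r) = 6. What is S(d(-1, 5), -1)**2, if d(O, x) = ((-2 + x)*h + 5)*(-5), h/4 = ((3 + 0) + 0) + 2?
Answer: 36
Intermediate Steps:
h = 20 (h = 4*(((3 + 0) + 0) + 2) = 4*((3 + 0) + 2) = 4*(3 + 2) = 4*5 = 20)
d(O, x) = 175 - 100*x (d(O, x) = ((-2 + x)*20 + 5)*(-5) = ((-40 + 20*x) + 5)*(-5) = (-35 + 20*x)*(-5) = 175 - 100*x)
S(d(-1, 5), -1)**2 = 6**2 = 36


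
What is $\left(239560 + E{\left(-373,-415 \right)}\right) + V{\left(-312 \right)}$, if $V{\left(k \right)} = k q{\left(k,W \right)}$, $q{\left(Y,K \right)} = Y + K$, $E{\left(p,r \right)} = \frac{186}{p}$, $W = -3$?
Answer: $\frac{126014134}{373} \approx 3.3784 \cdot 10^{5}$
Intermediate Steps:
$q{\left(Y,K \right)} = K + Y$
$V{\left(k \right)} = k \left(-3 + k\right)$
$\left(239560 + E{\left(-373,-415 \right)}\right) + V{\left(-312 \right)} = \left(239560 + \frac{186}{-373}\right) - 312 \left(-3 - 312\right) = \left(239560 + 186 \left(- \frac{1}{373}\right)\right) - -98280 = \left(239560 - \frac{186}{373}\right) + 98280 = \frac{89355694}{373} + 98280 = \frac{126014134}{373}$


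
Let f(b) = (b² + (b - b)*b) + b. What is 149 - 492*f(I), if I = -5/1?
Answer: -9691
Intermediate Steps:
I = -5 (I = -5*1 = -5)
f(b) = b + b² (f(b) = (b² + 0*b) + b = (b² + 0) + b = b² + b = b + b²)
149 - 492*f(I) = 149 - (-2460)*(1 - 5) = 149 - (-2460)*(-4) = 149 - 492*20 = 149 - 9840 = -9691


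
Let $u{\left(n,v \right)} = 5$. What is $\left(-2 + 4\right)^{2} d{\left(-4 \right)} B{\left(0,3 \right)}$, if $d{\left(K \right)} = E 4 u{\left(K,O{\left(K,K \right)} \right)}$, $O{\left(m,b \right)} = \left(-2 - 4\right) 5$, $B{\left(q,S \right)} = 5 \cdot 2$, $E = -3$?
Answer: $-2400$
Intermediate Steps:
$B{\left(q,S \right)} = 10$
$O{\left(m,b \right)} = -30$ ($O{\left(m,b \right)} = \left(-6\right) 5 = -30$)
$d{\left(K \right)} = -60$ ($d{\left(K \right)} = \left(-3\right) 4 \cdot 5 = \left(-12\right) 5 = -60$)
$\left(-2 + 4\right)^{2} d{\left(-4 \right)} B{\left(0,3 \right)} = \left(-2 + 4\right)^{2} \left(-60\right) 10 = 2^{2} \left(-60\right) 10 = 4 \left(-60\right) 10 = \left(-240\right) 10 = -2400$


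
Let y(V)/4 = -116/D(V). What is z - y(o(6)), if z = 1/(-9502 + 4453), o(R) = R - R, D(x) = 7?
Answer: 2342729/35343 ≈ 66.286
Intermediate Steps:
o(R) = 0
y(V) = -464/7 (y(V) = 4*(-116/7) = -464/7)
z = -1/5049 (z = 1/(-5049) = -1/5049 ≈ -0.00019806)
z - y(o(6)) = -1/5049 - 1*(-464/7) = -1/5049 + 464/7 = 2342729/35343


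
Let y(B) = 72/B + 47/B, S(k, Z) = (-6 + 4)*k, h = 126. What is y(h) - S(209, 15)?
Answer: 7541/18 ≈ 418.94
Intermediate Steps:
S(k, Z) = -2*k
y(B) = 119/B
y(h) - S(209, 15) = 119/126 - (-2)*209 = 119*(1/126) - 1*(-418) = 17/18 + 418 = 7541/18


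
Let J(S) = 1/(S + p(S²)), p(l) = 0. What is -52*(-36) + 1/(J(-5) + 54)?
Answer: 503573/269 ≈ 1872.0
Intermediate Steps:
J(S) = 1/S (J(S) = 1/(S + 0) = 1/S)
-52*(-36) + 1/(J(-5) + 54) = -52*(-36) + 1/(1/(-5) + 54) = 1872 + 1/(-⅕ + 54) = 1872 + 1/(269/5) = 1872 + 5/269 = 503573/269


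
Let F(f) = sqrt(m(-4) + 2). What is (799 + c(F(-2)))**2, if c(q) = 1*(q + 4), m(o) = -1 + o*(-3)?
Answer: (803 + sqrt(13))**2 ≈ 6.5061e+5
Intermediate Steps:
m(o) = -1 - 3*o
F(f) = sqrt(13) (F(f) = sqrt((-1 - 3*(-4)) + 2) = sqrt((-1 + 12) + 2) = sqrt(11 + 2) = sqrt(13))
c(q) = 4 + q (c(q) = 1*(4 + q) = 4 + q)
(799 + c(F(-2)))**2 = (799 + (4 + sqrt(13)))**2 = (803 + sqrt(13))**2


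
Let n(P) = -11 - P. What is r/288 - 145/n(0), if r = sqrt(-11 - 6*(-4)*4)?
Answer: 145/11 + sqrt(85)/288 ≈ 13.214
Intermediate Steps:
r = sqrt(85) (r = sqrt(-11 - 3*(-8)*4) = sqrt(-11 + 24*4) = sqrt(-11 + 96) = sqrt(85) ≈ 9.2195)
r/288 - 145/n(0) = sqrt(85)/288 - 145/(-11 - 1*0) = sqrt(85)*(1/288) - 145/(-11 + 0) = sqrt(85)/288 - 145/(-11) = sqrt(85)/288 - 145*(-1/11) = sqrt(85)/288 + 145/11 = 145/11 + sqrt(85)/288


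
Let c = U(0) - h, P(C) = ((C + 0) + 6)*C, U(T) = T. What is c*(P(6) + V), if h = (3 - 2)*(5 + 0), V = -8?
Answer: -320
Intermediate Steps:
h = 5 (h = 1*5 = 5)
P(C) = C*(6 + C) (P(C) = (C + 6)*C = (6 + C)*C = C*(6 + C))
c = -5 (c = 0 - 1*5 = 0 - 5 = -5)
c*(P(6) + V) = -5*(6*(6 + 6) - 8) = -5*(6*12 - 8) = -5*(72 - 8) = -5*64 = -320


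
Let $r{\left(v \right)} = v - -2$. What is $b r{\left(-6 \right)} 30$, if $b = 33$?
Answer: $-3960$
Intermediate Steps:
$r{\left(v \right)} = 2 + v$ ($r{\left(v \right)} = v + 2 = 2 + v$)
$b r{\left(-6 \right)} 30 = 33 \left(2 - 6\right) 30 = 33 \left(-4\right) 30 = \left(-132\right) 30 = -3960$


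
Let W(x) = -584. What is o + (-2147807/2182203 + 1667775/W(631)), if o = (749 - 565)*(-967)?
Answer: -230393286911869/1274406552 ≈ -1.8078e+5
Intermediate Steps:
o = -177928 (o = 184*(-967) = -177928)
o + (-2147807/2182203 + 1667775/W(631)) = -177928 + (-2147807/2182203 + 1667775/(-584)) = -177928 + (-2147807*1/2182203 + 1667775*(-1/584)) = -177928 + (-2147807/2182203 - 1667775/584) = -177928 - 3640677927613/1274406552 = -230393286911869/1274406552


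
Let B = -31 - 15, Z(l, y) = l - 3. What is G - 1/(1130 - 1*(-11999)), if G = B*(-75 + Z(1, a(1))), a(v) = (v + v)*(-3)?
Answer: 46502917/13129 ≈ 3542.0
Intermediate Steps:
a(v) = -6*v (a(v) = (2*v)*(-3) = -6*v)
Z(l, y) = -3 + l
B = -46
G = 3542 (G = -46*(-75 + (-3 + 1)) = -46*(-75 - 2) = -46*(-77) = 3542)
G - 1/(1130 - 1*(-11999)) = 3542 - 1/(1130 - 1*(-11999)) = 3542 - 1/(1130 + 11999) = 3542 - 1/13129 = 46502917/13129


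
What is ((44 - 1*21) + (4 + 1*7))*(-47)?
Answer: -1598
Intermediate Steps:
((44 - 1*21) + (4 + 1*7))*(-47) = ((44 - 21) + (4 + 7))*(-47) = (23 + 11)*(-47) = 34*(-47) = -1598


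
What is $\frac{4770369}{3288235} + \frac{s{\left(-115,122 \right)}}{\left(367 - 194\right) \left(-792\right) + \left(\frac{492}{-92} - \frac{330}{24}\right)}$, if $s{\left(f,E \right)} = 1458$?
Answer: $\frac{59700063707541}{41455531650815} \approx 1.4401$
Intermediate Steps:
$\frac{4770369}{3288235} + \frac{s{\left(-115,122 \right)}}{\left(367 - 194\right) \left(-792\right) + \left(\frac{492}{-92} - \frac{330}{24}\right)} = \frac{4770369}{3288235} + \frac{1458}{\left(367 - 194\right) \left(-792\right) + \left(\frac{492}{-92} - \frac{330}{24}\right)} = 4770369 \cdot \frac{1}{3288235} + \frac{1458}{173 \left(-792\right) + \left(492 \left(- \frac{1}{92}\right) - \frac{55}{4}\right)} = \frac{4770369}{3288235} + \frac{1458}{-137016 - \frac{1757}{92}} = \frac{4770369}{3288235} + \frac{1458}{- \frac{12607229}{92}} = \frac{4770369}{3288235} + 1458 \left(- \frac{92}{12607229}\right) = \frac{4770369}{3288235} - \frac{134136}{12607229} = \frac{59700063707541}{41455531650815}$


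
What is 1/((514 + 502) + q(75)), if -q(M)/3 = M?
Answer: 1/791 ≈ 0.0012642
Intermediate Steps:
q(M) = -3*M
1/((514 + 502) + q(75)) = 1/((514 + 502) - 3*75) = 1/(1016 - 225) = 1/791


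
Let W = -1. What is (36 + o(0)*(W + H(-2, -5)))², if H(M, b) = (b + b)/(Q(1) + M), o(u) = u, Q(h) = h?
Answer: 1296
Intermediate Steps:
H(M, b) = 2*b/(1 + M) (H(M, b) = (b + b)/(1 + M) = (2*b)/(1 + M) = 2*b/(1 + M))
(36 + o(0)*(W + H(-2, -5)))² = (36 + 0*(-1 + 2*(-5)/(1 - 2)))² = (36 + 0*(-1 + 2*(-5)/(-1)))² = (36 + 0*(-1 + 2*(-5)*(-1)))² = (36 + 0*(-1 + 10))² = (36 + 0*9)² = (36 + 0)² = 36² = 1296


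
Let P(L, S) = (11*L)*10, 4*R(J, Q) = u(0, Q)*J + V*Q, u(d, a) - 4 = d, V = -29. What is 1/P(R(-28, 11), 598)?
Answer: -2/23705 ≈ -8.4370e-5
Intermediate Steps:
u(d, a) = 4 + d
R(J, Q) = J - 29*Q/4 (R(J, Q) = ((4 + 0)*J - 29*Q)/4 = (4*J - 29*Q)/4 = (-29*Q + 4*J)/4 = J - 29*Q/4)
P(L, S) = 110*L
1/P(R(-28, 11), 598) = 1/(110*(-28 - 29/4*11)) = 1/(110*(-28 - 319/4)) = 1/(110*(-431/4)) = 1/(-23705/2) = -2/23705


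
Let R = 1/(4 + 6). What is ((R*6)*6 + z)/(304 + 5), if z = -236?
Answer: -1162/1545 ≈ -0.75210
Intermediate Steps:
R = ⅒ (R = 1/10 = ⅒ ≈ 0.10000)
((R*6)*6 + z)/(304 + 5) = (((⅒)*6)*6 - 236)/(304 + 5) = ((⅗)*6 - 236)/309 = (18/5 - 236)*(1/309) = -1162/5*1/309 = -1162/1545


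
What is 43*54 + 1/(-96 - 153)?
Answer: 578177/249 ≈ 2322.0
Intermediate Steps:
43*54 + 1/(-96 - 153) = 2322 + 1/(-249) = 2322 - 1/249 = 578177/249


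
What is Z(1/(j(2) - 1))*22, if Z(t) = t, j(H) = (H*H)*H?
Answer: 22/7 ≈ 3.1429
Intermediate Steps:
j(H) = H³ (j(H) = H²*H = H³)
Z(1/(j(2) - 1))*22 = 22/(2³ - 1) = 22/(8 - 1) = 22/7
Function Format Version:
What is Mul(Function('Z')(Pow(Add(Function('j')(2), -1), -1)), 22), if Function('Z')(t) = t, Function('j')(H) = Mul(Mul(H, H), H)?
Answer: Rational(22, 7) ≈ 3.1429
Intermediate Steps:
Function('j')(H) = Pow(H, 3) (Function('j')(H) = Mul(Pow(H, 2), H) = Pow(H, 3))
Mul(Function('Z')(Pow(Add(Function('j')(2), -1), -1)), 22) = Mul(Pow(Add(Pow(2, 3), -1), -1), 22) = Mul(Pow(Add(8, -1), -1), 22) = Mul(Pow(7, -1), 22) = Mul(Rational(1, 7), 22) = Rational(22, 7)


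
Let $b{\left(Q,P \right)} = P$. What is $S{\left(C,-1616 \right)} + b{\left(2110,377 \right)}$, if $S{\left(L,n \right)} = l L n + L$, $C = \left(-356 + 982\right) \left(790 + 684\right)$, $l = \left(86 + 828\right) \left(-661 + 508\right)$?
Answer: $208521481409629$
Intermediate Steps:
$l = -139842$ ($l = 914 \left(-153\right) = -139842$)
$C = 922724$ ($C = 626 \cdot 1474 = 922724$)
$S{\left(L,n \right)} = L - 139842 L n$ ($S{\left(L,n \right)} = - 139842 L n + L = L - 139842 L n$)
$S{\left(C,-1616 \right)} + b{\left(2110,377 \right)} = 922724 \left(1 - -225984672\right) + 377 = 922724 \left(1 + 225984672\right) + 377 = 922724 \cdot 225984673 + 377 = 208521481409252 + 377 = 208521481409629$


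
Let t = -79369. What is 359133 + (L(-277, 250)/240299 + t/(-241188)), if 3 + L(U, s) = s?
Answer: 20814374885255963/57957235212 ≈ 3.5913e+5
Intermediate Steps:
L(U, s) = -3 + s
359133 + (L(-277, 250)/240299 + t/(-241188)) = 359133 + ((-3 + 250)/240299 - 79369/(-241188)) = 359133 + (247*(1/240299) - 79369*(-1/241188)) = 359133 + (247/240299 + 79369/241188) = 359133 + 19131864767/57957235212 = 20814374885255963/57957235212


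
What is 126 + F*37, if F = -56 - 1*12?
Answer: -2390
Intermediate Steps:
F = -68 (F = -56 - 12 = -68)
126 + F*37 = 126 - 68*37 = 126 - 2516 = -2390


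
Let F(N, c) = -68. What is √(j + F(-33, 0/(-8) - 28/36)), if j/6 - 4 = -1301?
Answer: 5*I*√314 ≈ 88.6*I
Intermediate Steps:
j = -7782 (j = 24 + 6*(-1301) = 24 - 7806 = -7782)
√(j + F(-33, 0/(-8) - 28/36)) = √(-7782 - 68) = √(-7850) = 5*I*√314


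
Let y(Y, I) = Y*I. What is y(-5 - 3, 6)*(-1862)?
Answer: 89376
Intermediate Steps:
y(Y, I) = I*Y
y(-5 - 3, 6)*(-1862) = (6*(-5 - 3))*(-1862) = (6*(-8))*(-1862) = -48*(-1862) = 89376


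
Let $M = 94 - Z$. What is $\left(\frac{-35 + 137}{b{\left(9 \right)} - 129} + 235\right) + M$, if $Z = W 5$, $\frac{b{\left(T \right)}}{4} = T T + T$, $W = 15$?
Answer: $\frac{19592}{77} \approx 254.44$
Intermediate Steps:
$b{\left(T \right)} = 4 T + 4 T^{2}$ ($b{\left(T \right)} = 4 \left(T T + T\right) = 4 \left(T^{2} + T\right) = 4 \left(T + T^{2}\right) = 4 T + 4 T^{2}$)
$Z = 75$ ($Z = 15 \cdot 5 = 75$)
$M = 19$ ($M = 94 - 75 = 19$)
$\left(\frac{-35 + 137}{b{\left(9 \right)} - 129} + 235\right) + M = \left(\frac{-35 + 137}{4 \cdot 9 \left(1 + 9\right) - 129} + 235\right) + 19 = \left(\frac{102}{4 \cdot 9 \cdot 10 - 129} + 235\right) + 19 = \left(\frac{102}{360 - 129} + 235\right) + 19 = \left(\frac{102}{231} + 235\right) + 19 = \left(102 \cdot \frac{1}{231} + 235\right) + 19 = \left(\frac{34}{77} + 235\right) + 19 = \frac{18129}{77} + 19 = \frac{19592}{77}$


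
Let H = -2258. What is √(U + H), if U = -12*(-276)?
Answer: √1054 ≈ 32.465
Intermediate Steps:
U = 3312
√(U + H) = √(3312 - 2258) = √1054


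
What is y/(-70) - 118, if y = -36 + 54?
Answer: -4139/35 ≈ -118.26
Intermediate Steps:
y = 18
y/(-70) - 118 = 18/(-70) - 118 = 18*(-1/70) - 118 = -9/35 - 118 = -4139/35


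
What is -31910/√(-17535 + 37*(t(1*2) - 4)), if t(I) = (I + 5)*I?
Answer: 6382*I*√17165/3433 ≈ 243.56*I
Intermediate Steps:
t(I) = I*(5 + I) (t(I) = (5 + I)*I = I*(5 + I))
-31910/√(-17535 + 37*(t(1*2) - 4)) = -31910/√(-17535 + 37*((1*2)*(5 + 1*2) - 4)) = -31910/√(-17535 + 37*(2*(5 + 2) - 4)) = -31910/√(-17535 + 37*(2*7 - 4)) = -31910/√(-17535 + 37*(14 - 4)) = -31910/√(-17535 + 37*10) = -31910/√(-17535 + 370) = -31910*(-I*√17165/17165) = -(-6382)*I*√17165/3433 = 6382*I*√17165/3433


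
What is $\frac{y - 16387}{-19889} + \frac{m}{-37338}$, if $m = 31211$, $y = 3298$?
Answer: $- \frac{132038497}{742615482} \approx -0.1778$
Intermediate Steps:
$\frac{y - 16387}{-19889} + \frac{m}{-37338} = \frac{3298 - 16387}{-19889} + \frac{31211}{-37338} = \left(3298 - 16387\right) \left(- \frac{1}{19889}\right) + 31211 \left(- \frac{1}{37338}\right) = \left(-13089\right) \left(- \frac{1}{19889}\right) - \frac{31211}{37338} = \frac{13089}{19889} - \frac{31211}{37338} = - \frac{132038497}{742615482}$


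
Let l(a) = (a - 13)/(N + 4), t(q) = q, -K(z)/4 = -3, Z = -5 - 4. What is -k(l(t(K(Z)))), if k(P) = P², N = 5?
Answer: -1/81 ≈ -0.012346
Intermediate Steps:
Z = -9
K(z) = 12 (K(z) = -4*(-3) = 12)
l(a) = -13/9 + a/9 (l(a) = (a - 13)/(5 + 4) = (-13 + a)/9 = (-13 + a)*(⅑) = -13/9 + a/9)
-k(l(t(K(Z)))) = -(-13/9 + (⅑)*12)² = -(-13/9 + 4/3)² = -(-⅑)² = -1*1/81 = -1/81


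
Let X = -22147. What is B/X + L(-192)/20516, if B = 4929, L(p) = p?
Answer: -26343897/113591963 ≈ -0.23192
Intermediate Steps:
B/X + L(-192)/20516 = 4929/(-22147) - 192/20516 = 4929*(-1/22147) - 192*1/20516 = -4929/22147 - 48/5129 = -26343897/113591963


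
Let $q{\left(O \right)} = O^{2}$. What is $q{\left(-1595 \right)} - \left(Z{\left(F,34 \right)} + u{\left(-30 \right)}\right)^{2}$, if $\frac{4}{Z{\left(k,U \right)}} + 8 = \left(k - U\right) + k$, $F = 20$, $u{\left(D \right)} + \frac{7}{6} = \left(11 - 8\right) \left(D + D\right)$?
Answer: $\frac{90377099}{36} \approx 2.5105 \cdot 10^{6}$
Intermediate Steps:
$u{\left(D \right)} = - \frac{7}{6} + 6 D$ ($u{\left(D \right)} = - \frac{7}{6} + \left(11 - 8\right) \left(D + D\right) = - \frac{7}{6} + 3 \cdot 2 D = - \frac{7}{6} + 6 D$)
$Z{\left(k,U \right)} = \frac{4}{-8 - U + 2 k}$ ($Z{\left(k,U \right)} = \frac{4}{-8 + \left(\left(k - U\right) + k\right)} = \frac{4}{-8 - \left(U - 2 k\right)} = \frac{4}{-8 - U + 2 k}$)
$q{\left(-1595 \right)} - \left(Z{\left(F,34 \right)} + u{\left(-30 \right)}\right)^{2} = \left(-1595\right)^{2} - \left(\frac{4}{-8 - 34 + 2 \cdot 20} + \left(- \frac{7}{6} + 6 \left(-30\right)\right)\right)^{2} = 2544025 - \left(\frac{4}{-8 - 34 + 40} - \frac{1087}{6}\right)^{2} = 2544025 - \left(\frac{4}{-2} - \frac{1087}{6}\right)^{2} = 2544025 - \left(4 \left(- \frac{1}{2}\right) - \frac{1087}{6}\right)^{2} = 2544025 - \left(-2 - \frac{1087}{6}\right)^{2} = 2544025 - \left(- \frac{1099}{6}\right)^{2} = 2544025 - \frac{1207801}{36} = \frac{90377099}{36}$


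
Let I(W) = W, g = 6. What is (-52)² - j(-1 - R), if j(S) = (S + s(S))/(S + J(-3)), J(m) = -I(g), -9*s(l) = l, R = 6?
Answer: 316312/117 ≈ 2703.5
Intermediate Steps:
s(l) = -l/9
J(m) = -6 (J(m) = -1*6 = -6)
j(S) = 8*S/(9*(-6 + S)) (j(S) = (S - S/9)/(S - 6) = (8*S/9)/(-6 + S) = 8*S/(9*(-6 + S)))
(-52)² - j(-1 - R) = (-52)² - 8*(-1 - 1*6)/(9*(-6 + (-1 - 1*6))) = 2704 - 8*(-1 - 6)/(9*(-6 + (-1 - 6))) = 2704 - 8*(-7)/(9*(-6 - 7)) = 2704 - 8*(-7)/(9*(-13)) = 2704 - 8*(-7)*(-1)/(9*13) = 2704 - 1*56/117 = 2704 - 56/117 = 316312/117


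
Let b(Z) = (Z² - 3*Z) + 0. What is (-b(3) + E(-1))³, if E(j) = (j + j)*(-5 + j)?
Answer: 1728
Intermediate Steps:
E(j) = 2*j*(-5 + j) (E(j) = (2*j)*(-5 + j) = 2*j*(-5 + j))
b(Z) = Z² - 3*Z
(-b(3) + E(-1))³ = (-3*(-3 + 3) + 2*(-1)*(-5 - 1))³ = (-3*0 + 2*(-1)*(-6))³ = (-1*0 + 12)³ = (0 + 12)³ = 12³ = 1728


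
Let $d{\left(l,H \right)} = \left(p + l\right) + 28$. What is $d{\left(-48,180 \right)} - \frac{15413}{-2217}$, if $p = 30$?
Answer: $\frac{37583}{2217} \approx 16.952$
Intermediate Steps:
$d{\left(l,H \right)} = 58 + l$ ($d{\left(l,H \right)} = \left(30 + l\right) + 28 = 58 + l$)
$d{\left(-48,180 \right)} - \frac{15413}{-2217} = \left(58 - 48\right) - \frac{15413}{-2217} = 10 - - \frac{15413}{2217} = 10 + \frac{15413}{2217} = \frac{37583}{2217}$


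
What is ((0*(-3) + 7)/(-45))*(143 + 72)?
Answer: -301/9 ≈ -33.444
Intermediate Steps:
((0*(-3) + 7)/(-45))*(143 + 72) = ((0 + 7)*(-1/45))*215 = (7*(-1/45))*215 = -7/45*215 = -301/9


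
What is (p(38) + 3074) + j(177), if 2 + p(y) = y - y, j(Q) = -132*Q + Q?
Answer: -20115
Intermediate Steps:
j(Q) = -131*Q
p(y) = -2 (p(y) = -2 + (y - y) = -2 + 0 = -2)
(p(38) + 3074) + j(177) = (-2 + 3074) - 131*177 = 3072 - 23187 = -20115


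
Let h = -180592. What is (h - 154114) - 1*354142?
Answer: -688848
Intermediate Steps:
(h - 154114) - 1*354142 = (-180592 - 154114) - 1*354142 = -334706 - 354142 = -688848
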